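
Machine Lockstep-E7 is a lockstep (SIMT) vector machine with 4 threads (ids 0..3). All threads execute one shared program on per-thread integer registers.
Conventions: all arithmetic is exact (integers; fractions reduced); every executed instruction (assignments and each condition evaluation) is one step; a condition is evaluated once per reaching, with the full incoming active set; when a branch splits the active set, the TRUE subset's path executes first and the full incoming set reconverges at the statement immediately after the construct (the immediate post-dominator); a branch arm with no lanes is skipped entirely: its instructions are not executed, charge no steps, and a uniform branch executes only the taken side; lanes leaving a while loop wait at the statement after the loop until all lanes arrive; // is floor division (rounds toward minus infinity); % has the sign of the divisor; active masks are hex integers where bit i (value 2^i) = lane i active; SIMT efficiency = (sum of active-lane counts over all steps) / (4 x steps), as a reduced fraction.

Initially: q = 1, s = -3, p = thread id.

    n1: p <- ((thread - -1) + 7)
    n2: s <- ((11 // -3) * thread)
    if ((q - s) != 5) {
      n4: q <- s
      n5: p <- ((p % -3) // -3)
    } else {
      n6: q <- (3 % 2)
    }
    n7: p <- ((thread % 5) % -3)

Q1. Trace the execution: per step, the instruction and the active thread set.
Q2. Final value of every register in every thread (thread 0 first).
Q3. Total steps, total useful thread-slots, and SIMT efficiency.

step 0: p <- ((thread - -1) + 7)     0xf
step 1: s <- ((11 // -3) * thread)   0xf
step 2: eval ((q - s) != 5)          0xf
step 3: q <- s                       0xd
step 4: p <- ((p % -3) // -3)        0xd
step 5: q <- (3 % 2)                 0x2
step 6: p <- ((thread % 5) % -3)     0xf

Answer: 7 steps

q: 0,1,-8,-12
s: 0,-4,-8,-12
p: 0,-2,-1,0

steps = 7; useful = 23; efficiency = 23/28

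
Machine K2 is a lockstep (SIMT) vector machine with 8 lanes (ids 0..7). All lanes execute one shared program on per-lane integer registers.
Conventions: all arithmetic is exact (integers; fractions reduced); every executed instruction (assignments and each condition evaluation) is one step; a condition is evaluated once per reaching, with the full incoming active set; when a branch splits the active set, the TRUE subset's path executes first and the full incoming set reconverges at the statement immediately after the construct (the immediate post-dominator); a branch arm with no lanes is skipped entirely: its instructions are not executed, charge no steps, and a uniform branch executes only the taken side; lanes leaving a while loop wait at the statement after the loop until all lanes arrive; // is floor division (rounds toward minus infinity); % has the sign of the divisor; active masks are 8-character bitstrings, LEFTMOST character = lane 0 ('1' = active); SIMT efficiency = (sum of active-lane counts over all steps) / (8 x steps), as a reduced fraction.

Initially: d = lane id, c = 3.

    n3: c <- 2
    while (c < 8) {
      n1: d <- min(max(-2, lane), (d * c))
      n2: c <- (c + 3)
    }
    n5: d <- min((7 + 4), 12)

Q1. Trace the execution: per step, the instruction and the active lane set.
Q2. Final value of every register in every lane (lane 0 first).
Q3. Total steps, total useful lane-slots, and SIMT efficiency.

step 0: c <- 2                       11111111
step 1: eval (c < 8)                 11111111
step 2: d <- min(max(-2, lane), (d * c)) 11111111
step 3: c <- (c + 3)                 11111111
step 4: eval (c < 8)                 11111111
step 5: d <- min(max(-2, lane), (d * c)) 11111111
step 6: c <- (c + 3)                 11111111
step 7: eval (c < 8)                 11111111
step 8: d <- min((7 + 4), 12)        11111111

Answer: 9 steps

d: 11,11,11,11,11,11,11,11
c: 8,8,8,8,8,8,8,8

steps = 9; useful = 72; efficiency = 72/72 = 1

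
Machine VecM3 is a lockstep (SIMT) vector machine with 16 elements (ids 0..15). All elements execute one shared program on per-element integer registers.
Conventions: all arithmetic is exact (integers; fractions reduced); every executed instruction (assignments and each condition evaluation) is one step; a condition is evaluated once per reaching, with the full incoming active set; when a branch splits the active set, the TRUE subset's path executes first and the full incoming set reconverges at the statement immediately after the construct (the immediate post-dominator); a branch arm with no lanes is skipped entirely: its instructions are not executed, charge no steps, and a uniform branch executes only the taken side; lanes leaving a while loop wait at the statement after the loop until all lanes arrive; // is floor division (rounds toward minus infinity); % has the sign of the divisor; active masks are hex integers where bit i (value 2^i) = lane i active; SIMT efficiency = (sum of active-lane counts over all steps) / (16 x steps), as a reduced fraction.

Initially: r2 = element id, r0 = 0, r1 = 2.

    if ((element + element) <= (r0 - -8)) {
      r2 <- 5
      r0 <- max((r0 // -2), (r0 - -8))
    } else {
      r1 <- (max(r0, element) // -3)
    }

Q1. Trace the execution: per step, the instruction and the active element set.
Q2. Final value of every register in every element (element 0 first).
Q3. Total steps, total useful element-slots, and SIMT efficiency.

step 0: eval ((element + element) <= (r0 - -8)) 0xffff
step 1: r2 <- 5                      0x001f
step 2: r0 <- max((r0 // -2), (r0 - -8)) 0x001f
step 3: r1 <- (max(r0, element) // -3) 0xffe0

Answer: 4 steps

r2: 5,5,5,5,5,5,6,7,8,9,10,11,12,13,14,15
r0: 8,8,8,8,8,0,0,0,0,0,0,0,0,0,0,0
r1: 2,2,2,2,2,-2,-2,-3,-3,-3,-4,-4,-4,-5,-5,-5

steps = 4; useful = 37; efficiency = 37/64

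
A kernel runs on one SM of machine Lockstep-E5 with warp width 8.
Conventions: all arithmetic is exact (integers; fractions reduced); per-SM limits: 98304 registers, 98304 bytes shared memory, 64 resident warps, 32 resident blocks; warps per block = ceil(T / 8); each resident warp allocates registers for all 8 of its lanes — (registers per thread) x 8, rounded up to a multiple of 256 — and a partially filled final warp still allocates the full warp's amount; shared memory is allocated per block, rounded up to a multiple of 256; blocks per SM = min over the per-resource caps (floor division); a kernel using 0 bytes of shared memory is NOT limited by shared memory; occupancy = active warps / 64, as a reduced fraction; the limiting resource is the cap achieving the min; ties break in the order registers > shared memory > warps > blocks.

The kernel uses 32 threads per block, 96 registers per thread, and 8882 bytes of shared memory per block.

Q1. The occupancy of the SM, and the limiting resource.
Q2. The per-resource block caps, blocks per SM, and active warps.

Answer: occupancy 5/8, limited by shared memory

registers: 32 blocks
shared memory: 10 blocks
warps: 16 blocks
blocks: 32 blocks

Answer: 10 blocks, 40 active warps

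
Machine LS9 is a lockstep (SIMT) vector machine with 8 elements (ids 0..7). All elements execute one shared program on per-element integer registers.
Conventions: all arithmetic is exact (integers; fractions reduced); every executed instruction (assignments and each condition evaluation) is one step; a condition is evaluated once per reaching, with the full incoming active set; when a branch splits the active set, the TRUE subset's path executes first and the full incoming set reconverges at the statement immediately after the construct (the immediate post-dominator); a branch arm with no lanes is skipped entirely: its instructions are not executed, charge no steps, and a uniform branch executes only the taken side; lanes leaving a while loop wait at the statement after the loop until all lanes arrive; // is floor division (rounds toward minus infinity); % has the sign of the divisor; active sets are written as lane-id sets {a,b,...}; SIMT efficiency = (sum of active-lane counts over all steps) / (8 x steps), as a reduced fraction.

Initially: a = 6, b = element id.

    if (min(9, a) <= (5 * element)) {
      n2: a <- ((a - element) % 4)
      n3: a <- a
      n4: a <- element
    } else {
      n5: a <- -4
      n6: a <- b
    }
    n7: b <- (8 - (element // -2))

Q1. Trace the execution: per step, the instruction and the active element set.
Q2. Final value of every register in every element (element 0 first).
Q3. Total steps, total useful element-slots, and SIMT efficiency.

step 0: eval (min(9, a) <= (5 * element)) {0,1,2,3,4,5,6,7}
step 1: a <- ((a - element) % 4)     {2,3,4,5,6,7}
step 2: a <- a                       {2,3,4,5,6,7}
step 3: a <- element                 {2,3,4,5,6,7}
step 4: a <- -4                      {0,1}
step 5: a <- b                       {0,1}
step 6: b <- (8 - (element // -2))   {0,1,2,3,4,5,6,7}

Answer: 7 steps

a: 0,1,2,3,4,5,6,7
b: 8,9,9,10,10,11,11,12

steps = 7; useful = 38; efficiency = 38/56 = 19/28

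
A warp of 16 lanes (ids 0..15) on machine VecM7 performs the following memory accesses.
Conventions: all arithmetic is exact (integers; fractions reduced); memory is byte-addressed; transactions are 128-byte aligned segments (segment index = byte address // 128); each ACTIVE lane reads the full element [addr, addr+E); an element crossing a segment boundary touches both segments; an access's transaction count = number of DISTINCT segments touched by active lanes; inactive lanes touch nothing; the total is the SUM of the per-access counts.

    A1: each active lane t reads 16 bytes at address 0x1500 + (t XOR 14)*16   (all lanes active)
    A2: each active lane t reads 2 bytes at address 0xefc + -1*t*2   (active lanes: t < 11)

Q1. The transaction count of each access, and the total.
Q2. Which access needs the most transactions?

A1: 2 transactions
A2: 1 transaction

Answer: 2,1; total 3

Answer: A1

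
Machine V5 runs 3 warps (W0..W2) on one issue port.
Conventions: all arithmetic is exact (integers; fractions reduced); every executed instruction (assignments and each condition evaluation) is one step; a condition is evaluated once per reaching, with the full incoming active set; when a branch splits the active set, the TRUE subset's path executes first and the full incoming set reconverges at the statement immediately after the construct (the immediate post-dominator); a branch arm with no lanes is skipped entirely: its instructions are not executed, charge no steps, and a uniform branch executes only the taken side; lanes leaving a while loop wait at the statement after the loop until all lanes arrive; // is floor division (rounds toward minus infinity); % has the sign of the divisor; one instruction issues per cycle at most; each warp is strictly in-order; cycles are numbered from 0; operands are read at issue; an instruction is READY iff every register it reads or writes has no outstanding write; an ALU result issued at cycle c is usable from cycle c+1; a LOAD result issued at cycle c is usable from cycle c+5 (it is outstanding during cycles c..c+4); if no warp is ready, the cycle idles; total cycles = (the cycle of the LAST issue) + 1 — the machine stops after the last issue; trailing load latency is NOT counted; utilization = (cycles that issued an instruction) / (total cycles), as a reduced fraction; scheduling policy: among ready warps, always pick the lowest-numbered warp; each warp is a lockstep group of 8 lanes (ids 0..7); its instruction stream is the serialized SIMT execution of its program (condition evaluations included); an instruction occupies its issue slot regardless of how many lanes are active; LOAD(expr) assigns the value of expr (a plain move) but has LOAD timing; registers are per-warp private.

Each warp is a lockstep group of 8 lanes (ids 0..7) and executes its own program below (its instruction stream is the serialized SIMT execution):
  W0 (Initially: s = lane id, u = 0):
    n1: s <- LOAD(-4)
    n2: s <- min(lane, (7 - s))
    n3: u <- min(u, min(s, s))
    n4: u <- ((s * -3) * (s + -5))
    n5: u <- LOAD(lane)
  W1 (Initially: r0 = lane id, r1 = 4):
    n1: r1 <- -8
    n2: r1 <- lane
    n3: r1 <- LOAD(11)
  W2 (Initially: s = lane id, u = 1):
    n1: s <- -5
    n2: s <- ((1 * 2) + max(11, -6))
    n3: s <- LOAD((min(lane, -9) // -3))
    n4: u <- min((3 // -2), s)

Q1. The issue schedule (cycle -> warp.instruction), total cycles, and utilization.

cycle 0: W0.I0
cycle 1: W1.I0
cycle 2: W1.I1
cycle 3: W1.I2
cycle 4: W2.I0
cycle 5: W0.I1
cycle 6: W0.I2
cycle 7: W0.I3
cycle 8: W0.I4
cycle 9: W2.I1
cycle 10: W2.I2
cycle 11: idle
cycle 12: idle
cycle 13: idle
cycle 14: idle
cycle 15: W2.I3

Answer: 16 cycles, utilization 3/4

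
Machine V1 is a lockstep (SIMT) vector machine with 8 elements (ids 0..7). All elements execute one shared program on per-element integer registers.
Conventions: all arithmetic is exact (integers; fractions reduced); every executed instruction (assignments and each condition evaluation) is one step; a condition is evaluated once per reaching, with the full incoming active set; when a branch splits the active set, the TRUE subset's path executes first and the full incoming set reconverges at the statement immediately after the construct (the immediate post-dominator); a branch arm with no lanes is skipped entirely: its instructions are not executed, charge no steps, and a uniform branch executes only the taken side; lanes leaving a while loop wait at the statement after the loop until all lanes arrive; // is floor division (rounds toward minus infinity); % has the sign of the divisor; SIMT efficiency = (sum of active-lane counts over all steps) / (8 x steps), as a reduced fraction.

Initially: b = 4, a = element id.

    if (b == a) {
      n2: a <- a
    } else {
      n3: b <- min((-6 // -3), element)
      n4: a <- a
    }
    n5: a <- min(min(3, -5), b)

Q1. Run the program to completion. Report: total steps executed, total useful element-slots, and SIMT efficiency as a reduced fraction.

Answer: 5 steps, 31 useful, 31/40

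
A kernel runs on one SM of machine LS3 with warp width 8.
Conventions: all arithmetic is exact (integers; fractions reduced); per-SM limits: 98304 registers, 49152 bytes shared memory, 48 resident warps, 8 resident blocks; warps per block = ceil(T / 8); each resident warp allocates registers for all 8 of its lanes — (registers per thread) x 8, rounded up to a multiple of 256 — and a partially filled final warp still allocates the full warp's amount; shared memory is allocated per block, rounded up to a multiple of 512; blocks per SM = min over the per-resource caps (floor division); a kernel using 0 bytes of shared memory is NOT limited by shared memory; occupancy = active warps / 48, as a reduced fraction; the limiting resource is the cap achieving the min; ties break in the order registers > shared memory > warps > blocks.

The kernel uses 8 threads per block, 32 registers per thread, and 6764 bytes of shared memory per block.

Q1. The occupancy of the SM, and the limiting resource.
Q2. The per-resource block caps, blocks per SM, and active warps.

Answer: occupancy 1/8, limited by shared memory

registers: 384 blocks
shared memory: 6 blocks
warps: 48 blocks
blocks: 8 blocks

Answer: 6 blocks, 6 active warps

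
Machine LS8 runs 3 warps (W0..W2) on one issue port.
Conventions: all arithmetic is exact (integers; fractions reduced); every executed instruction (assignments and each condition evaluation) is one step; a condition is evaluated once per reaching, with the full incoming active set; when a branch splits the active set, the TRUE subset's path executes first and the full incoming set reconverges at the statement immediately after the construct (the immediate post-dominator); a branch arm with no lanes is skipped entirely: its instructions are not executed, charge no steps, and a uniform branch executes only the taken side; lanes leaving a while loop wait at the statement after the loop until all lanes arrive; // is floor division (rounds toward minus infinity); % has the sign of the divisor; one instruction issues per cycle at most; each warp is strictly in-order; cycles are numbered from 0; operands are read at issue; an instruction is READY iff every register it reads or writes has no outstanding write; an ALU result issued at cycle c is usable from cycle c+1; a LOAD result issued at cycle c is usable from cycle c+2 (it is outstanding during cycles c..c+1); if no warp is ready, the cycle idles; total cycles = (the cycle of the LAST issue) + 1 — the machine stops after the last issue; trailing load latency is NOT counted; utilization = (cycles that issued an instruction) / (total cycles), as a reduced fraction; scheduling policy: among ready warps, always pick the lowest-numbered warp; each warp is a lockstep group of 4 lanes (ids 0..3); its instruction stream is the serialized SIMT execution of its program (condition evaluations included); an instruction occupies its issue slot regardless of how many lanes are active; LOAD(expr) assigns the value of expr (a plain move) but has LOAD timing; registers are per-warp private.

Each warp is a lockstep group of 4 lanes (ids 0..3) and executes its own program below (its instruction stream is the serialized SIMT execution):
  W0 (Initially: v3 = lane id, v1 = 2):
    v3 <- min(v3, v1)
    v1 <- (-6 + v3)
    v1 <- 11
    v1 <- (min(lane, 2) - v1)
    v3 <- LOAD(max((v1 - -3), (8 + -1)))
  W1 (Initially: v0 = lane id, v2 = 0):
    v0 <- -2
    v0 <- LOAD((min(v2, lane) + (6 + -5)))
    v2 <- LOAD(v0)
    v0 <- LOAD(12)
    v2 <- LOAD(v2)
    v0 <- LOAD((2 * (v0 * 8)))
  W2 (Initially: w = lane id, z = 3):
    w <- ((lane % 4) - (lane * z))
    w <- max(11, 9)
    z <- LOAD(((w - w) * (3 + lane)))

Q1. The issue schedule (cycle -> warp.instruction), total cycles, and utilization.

cycle 0: W0.I0
cycle 1: W0.I1
cycle 2: W0.I2
cycle 3: W0.I3
cycle 4: W0.I4
cycle 5: W1.I0
cycle 6: W1.I1
cycle 7: W2.I0
cycle 8: W1.I2
cycle 9: W1.I3
cycle 10: W1.I4
cycle 11: W1.I5
cycle 12: W2.I1
cycle 13: W2.I2

Answer: 14 cycles, utilization 1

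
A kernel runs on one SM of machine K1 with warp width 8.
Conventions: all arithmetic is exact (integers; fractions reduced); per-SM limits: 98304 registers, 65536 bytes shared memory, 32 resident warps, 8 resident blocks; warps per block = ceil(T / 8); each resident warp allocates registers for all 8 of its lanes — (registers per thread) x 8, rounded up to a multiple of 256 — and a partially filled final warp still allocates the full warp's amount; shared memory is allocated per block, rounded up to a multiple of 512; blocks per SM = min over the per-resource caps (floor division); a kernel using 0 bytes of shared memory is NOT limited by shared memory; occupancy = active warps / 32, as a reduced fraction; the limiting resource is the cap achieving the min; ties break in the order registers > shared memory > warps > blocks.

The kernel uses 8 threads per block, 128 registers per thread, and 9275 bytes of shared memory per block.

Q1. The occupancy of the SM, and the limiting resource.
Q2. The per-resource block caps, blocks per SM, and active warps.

Answer: occupancy 3/16, limited by shared memory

registers: 96 blocks
shared memory: 6 blocks
warps: 32 blocks
blocks: 8 blocks

Answer: 6 blocks, 6 active warps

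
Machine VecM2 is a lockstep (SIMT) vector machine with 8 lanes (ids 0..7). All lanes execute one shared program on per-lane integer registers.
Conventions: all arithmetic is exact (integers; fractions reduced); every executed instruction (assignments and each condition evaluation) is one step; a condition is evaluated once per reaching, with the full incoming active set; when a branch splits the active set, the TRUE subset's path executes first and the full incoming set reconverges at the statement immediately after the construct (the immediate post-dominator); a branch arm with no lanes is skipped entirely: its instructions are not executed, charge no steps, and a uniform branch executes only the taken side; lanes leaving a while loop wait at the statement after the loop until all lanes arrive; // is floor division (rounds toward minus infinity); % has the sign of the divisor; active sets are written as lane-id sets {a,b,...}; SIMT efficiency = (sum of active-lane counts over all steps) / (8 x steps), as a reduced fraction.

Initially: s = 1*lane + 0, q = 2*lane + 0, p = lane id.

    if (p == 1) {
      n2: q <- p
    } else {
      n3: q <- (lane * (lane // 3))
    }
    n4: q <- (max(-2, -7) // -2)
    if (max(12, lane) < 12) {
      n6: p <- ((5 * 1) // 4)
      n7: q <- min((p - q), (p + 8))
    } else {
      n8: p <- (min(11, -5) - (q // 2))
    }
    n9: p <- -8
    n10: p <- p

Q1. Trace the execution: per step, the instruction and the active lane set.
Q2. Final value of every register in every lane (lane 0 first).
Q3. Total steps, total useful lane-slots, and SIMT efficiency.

step 0: eval (p == 1)                {0,1,2,3,4,5,6,7}
step 1: q <- p                       {1}
step 2: q <- (lane * (lane // 3))    {0,2,3,4,5,6,7}
step 3: q <- (max(-2, -7) // -2)     {0,1,2,3,4,5,6,7}
step 4: eval (max(12, lane) < 12)    {0,1,2,3,4,5,6,7}
step 5: p <- (min(11, -5) - (q // 2)) {0,1,2,3,4,5,6,7}
step 6: p <- -8                      {0,1,2,3,4,5,6,7}
step 7: p <- p                       {0,1,2,3,4,5,6,7}

Answer: 8 steps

s: 0,1,2,3,4,5,6,7
q: 1,1,1,1,1,1,1,1
p: -8,-8,-8,-8,-8,-8,-8,-8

steps = 8; useful = 56; efficiency = 56/64 = 7/8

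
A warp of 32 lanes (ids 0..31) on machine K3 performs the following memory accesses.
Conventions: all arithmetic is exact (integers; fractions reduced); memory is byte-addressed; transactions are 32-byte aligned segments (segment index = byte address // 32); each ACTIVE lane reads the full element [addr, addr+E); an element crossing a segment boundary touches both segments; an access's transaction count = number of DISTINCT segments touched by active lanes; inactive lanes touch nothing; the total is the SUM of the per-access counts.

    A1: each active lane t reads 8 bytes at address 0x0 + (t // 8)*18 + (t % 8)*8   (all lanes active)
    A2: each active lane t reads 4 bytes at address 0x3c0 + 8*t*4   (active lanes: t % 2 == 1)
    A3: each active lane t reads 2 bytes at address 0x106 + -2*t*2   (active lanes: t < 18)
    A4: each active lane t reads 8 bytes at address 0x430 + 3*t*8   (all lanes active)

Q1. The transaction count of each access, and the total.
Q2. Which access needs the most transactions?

A1: 4 transactions
A2: 16 transactions
A3: 3 transactions
A4: 24 transactions

Answer: 4,16,3,24; total 47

Answer: A4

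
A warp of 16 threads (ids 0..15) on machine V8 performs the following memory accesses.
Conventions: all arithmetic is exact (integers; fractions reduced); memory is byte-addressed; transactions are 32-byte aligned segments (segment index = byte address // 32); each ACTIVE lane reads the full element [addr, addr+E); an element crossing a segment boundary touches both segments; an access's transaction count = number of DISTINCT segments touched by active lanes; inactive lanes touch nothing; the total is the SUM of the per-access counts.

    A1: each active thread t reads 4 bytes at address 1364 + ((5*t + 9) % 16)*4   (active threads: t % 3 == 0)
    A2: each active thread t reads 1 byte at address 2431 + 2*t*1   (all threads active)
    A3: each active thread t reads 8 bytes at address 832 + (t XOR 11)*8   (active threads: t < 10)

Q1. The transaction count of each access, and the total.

A1: 1 transaction
A2: 2 transactions
A3: 3 transactions

Answer: 1,2,3; total 6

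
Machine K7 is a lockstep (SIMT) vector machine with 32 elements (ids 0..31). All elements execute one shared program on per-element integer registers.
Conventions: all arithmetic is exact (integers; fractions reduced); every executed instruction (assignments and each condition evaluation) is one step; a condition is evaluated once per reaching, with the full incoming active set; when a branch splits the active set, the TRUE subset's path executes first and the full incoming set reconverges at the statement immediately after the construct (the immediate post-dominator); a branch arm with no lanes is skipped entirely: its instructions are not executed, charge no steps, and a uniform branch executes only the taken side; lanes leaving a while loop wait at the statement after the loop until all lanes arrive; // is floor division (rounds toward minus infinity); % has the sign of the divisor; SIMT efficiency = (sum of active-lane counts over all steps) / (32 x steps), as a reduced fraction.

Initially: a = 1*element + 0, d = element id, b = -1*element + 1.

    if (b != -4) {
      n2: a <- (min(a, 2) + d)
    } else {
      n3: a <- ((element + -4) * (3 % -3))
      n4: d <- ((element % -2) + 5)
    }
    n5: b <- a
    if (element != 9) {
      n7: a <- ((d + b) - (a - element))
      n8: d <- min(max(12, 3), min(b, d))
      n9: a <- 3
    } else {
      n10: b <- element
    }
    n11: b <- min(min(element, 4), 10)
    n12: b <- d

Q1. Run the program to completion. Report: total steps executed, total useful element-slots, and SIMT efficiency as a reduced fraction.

Answer: 12 steps, 287 useful, 287/384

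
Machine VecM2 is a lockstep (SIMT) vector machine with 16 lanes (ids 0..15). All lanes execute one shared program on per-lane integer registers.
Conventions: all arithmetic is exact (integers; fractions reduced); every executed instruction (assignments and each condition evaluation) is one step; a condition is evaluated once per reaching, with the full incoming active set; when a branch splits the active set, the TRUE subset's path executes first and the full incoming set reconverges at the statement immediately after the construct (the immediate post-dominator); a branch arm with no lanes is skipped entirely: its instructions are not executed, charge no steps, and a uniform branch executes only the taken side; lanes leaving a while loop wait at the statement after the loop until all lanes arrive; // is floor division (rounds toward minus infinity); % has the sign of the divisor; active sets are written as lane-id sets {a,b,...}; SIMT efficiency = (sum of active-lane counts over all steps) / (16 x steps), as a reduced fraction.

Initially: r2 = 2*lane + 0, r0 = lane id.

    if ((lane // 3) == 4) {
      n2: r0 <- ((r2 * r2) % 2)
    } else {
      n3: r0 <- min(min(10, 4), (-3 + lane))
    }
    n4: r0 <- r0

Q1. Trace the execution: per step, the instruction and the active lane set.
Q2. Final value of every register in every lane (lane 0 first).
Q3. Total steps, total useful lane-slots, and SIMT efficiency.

step 0: eval ((lane // 3) == 4)      {0,1,2,3,4,5,6,7,8,9,10,11,12,13,14,15}
step 1: r0 <- ((r2 * r2) % 2)        {12,13,14}
step 2: r0 <- min(min(10, 4), (-3 + lane)) {0,1,2,3,4,5,6,7,8,9,10,11,15}
step 3: r0 <- r0                     {0,1,2,3,4,5,6,7,8,9,10,11,12,13,14,15}

Answer: 4 steps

r2: 0,2,4,6,8,10,12,14,16,18,20,22,24,26,28,30
r0: -3,-2,-1,0,1,2,3,4,4,4,4,4,0,0,0,4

steps = 4; useful = 48; efficiency = 48/64 = 3/4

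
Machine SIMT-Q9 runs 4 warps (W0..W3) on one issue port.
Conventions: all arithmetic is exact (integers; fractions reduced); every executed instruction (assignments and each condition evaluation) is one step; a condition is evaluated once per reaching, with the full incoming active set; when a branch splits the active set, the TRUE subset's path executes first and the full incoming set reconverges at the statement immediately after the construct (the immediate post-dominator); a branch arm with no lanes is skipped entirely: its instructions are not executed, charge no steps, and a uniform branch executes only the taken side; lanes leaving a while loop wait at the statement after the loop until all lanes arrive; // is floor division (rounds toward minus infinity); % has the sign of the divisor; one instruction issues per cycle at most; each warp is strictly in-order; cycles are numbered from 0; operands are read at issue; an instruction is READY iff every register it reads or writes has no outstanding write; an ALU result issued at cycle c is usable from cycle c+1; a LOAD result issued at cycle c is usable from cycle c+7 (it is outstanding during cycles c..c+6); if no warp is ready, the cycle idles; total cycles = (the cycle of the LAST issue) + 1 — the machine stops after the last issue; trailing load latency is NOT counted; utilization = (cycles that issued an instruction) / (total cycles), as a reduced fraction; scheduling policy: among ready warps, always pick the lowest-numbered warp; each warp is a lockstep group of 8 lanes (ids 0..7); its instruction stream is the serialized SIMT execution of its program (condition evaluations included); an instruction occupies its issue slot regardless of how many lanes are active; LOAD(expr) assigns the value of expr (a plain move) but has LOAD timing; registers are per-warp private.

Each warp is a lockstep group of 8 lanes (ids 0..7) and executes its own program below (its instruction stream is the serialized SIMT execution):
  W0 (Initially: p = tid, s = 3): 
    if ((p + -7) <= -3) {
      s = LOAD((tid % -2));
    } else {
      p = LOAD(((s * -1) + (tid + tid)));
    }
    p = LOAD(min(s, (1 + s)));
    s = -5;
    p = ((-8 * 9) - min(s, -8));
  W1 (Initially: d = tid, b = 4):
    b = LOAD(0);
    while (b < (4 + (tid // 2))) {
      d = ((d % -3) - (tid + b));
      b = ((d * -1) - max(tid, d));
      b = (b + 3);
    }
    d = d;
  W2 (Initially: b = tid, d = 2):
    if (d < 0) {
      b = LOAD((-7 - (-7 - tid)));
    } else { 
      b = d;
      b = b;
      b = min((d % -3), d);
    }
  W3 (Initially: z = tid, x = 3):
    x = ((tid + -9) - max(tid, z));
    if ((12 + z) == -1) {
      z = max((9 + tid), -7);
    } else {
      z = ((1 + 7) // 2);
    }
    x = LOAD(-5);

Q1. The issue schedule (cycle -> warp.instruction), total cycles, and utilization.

cycle 0: W0.I0
cycle 1: W0.I1
cycle 2: W1.I0
cycle 3: W2.I0
cycle 4: W2.I1
cycle 5: W2.I2
cycle 6: W2.I3
cycle 7: W3.I0
cycle 8: W0.I2
cycle 9: W1.I1
cycle 10: W1.I2
cycle 11: W1.I3
cycle 12: W1.I4
cycle 13: W1.I5
cycle 14: W1.I6
cycle 15: W0.I3
cycle 16: W0.I4
cycle 17: W1.I7
cycle 18: W1.I8
cycle 19: W1.I9
cycle 20: W1.I10
cycle 21: W1.I11
cycle 22: W0.I5
cycle 23: W1.I12
cycle 24: W1.I13
cycle 25: W1.I14
cycle 26: W3.I1
cycle 27: W3.I2
cycle 28: W3.I3

Answer: 29 cycles, utilization 1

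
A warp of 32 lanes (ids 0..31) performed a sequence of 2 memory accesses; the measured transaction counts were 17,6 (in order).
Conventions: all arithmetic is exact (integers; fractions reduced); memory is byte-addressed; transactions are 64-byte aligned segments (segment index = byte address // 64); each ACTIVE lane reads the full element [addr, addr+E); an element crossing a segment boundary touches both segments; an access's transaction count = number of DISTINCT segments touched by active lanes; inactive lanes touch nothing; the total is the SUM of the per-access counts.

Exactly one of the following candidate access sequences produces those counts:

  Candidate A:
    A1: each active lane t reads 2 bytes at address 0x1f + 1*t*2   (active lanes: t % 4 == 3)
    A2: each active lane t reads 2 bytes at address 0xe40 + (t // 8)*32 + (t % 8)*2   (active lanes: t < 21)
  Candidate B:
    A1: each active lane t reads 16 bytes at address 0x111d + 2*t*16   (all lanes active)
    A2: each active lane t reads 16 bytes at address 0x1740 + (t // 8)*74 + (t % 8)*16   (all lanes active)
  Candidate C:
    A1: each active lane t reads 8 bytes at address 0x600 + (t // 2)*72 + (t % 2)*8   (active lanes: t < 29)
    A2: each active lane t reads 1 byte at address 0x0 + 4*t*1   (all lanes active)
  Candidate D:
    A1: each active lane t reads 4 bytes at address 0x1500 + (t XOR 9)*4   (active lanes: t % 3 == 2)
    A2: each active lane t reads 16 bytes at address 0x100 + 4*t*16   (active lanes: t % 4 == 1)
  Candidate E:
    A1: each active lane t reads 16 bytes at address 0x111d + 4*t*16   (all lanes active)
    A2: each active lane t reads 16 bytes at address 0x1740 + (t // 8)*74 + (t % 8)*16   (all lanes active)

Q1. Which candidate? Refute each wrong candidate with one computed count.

A: A1 gives 2 transactions, not 17
C: A1 gives 16 transactions, not 17
D: A1 gives 2 transactions, not 17
E: A1 gives 32 transactions, not 17
B: all counts match (17,6)

Answer: B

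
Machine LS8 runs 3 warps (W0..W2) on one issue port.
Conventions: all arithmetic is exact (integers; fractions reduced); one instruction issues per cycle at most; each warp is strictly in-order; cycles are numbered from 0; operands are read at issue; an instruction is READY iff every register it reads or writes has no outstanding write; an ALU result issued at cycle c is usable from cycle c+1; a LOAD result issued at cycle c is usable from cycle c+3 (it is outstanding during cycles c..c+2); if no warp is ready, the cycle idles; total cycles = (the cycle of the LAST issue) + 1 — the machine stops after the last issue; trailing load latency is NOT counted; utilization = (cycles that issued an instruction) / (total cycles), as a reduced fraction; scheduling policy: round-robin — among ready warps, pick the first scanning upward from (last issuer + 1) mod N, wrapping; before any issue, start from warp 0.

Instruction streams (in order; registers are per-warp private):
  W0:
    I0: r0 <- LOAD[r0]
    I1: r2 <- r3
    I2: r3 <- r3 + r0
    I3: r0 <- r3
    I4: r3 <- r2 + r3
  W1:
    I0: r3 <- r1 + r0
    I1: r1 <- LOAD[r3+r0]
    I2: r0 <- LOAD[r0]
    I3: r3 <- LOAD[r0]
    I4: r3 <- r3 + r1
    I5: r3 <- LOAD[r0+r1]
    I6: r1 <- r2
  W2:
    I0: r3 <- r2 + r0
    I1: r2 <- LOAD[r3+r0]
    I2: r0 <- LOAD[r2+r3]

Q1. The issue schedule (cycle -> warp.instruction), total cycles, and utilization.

cycle 0: W0.I0
cycle 1: W1.I0
cycle 2: W2.I0
cycle 3: W0.I1
cycle 4: W1.I1
cycle 5: W2.I1
cycle 6: W0.I2
cycle 7: W1.I2
cycle 8: W2.I2
cycle 9: W0.I3
cycle 10: W1.I3
cycle 11: W0.I4
cycle 12: idle
cycle 13: W1.I4
cycle 14: W1.I5
cycle 15: W1.I6

Answer: 16 cycles, utilization 15/16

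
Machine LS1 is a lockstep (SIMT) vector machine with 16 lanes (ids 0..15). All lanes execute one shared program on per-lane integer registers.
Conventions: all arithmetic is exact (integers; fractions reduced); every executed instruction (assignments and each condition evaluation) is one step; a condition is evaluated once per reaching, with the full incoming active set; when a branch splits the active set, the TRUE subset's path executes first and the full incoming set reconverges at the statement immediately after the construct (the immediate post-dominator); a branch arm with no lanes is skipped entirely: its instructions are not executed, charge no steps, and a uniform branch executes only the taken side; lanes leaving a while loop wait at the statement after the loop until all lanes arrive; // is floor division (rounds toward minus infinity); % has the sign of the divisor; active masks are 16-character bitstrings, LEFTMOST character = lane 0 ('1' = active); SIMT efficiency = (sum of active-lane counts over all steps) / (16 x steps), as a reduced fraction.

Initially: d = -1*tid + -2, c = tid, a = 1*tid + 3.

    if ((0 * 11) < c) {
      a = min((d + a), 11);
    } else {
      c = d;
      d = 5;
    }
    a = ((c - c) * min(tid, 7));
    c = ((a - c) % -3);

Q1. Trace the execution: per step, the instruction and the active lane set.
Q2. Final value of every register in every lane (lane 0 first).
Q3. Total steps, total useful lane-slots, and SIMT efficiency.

step 0: eval ((0 * 11) < c)          1111111111111111
step 1: a <- min((d + a), 11)        0111111111111111
step 2: c <- d                       1000000000000000
step 3: d <- 5                       1000000000000000
step 4: a <- ((c - c) * min(tid, 7)) 1111111111111111
step 5: c <- ((a - c) % -3)          1111111111111111

Answer: 6 steps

d: 5,-3,-4,-5,-6,-7,-8,-9,-10,-11,-12,-13,-14,-15,-16,-17
c: -1,-1,-2,0,-1,-2,0,-1,-2,0,-1,-2,0,-1,-2,0
a: 0,0,0,0,0,0,0,0,0,0,0,0,0,0,0,0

steps = 6; useful = 65; efficiency = 65/96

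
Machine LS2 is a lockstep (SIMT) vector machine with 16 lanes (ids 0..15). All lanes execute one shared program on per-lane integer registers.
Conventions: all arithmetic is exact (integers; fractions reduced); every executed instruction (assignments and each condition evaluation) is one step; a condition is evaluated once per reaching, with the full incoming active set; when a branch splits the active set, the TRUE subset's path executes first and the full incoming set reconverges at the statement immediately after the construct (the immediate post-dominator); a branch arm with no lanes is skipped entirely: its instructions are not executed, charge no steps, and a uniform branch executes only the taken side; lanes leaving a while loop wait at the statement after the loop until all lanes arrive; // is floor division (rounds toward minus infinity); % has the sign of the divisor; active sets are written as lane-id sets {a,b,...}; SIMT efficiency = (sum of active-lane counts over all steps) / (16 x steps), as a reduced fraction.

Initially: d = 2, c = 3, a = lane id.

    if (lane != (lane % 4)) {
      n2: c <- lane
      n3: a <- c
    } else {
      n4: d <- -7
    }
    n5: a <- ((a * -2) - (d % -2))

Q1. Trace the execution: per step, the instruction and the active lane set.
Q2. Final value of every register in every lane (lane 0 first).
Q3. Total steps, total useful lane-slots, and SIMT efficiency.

step 0: eval (lane != (lane % 4))    {0,1,2,3,4,5,6,7,8,9,10,11,12,13,14,15}
step 1: c <- lane                    {4,5,6,7,8,9,10,11,12,13,14,15}
step 2: a <- c                       {4,5,6,7,8,9,10,11,12,13,14,15}
step 3: d <- -7                      {0,1,2,3}
step 4: a <- ((a * -2) - (d % -2))   {0,1,2,3,4,5,6,7,8,9,10,11,12,13,14,15}

Answer: 5 steps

d: -7,-7,-7,-7,2,2,2,2,2,2,2,2,2,2,2,2
c: 3,3,3,3,4,5,6,7,8,9,10,11,12,13,14,15
a: 1,-1,-3,-5,-8,-10,-12,-14,-16,-18,-20,-22,-24,-26,-28,-30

steps = 5; useful = 60; efficiency = 60/80 = 3/4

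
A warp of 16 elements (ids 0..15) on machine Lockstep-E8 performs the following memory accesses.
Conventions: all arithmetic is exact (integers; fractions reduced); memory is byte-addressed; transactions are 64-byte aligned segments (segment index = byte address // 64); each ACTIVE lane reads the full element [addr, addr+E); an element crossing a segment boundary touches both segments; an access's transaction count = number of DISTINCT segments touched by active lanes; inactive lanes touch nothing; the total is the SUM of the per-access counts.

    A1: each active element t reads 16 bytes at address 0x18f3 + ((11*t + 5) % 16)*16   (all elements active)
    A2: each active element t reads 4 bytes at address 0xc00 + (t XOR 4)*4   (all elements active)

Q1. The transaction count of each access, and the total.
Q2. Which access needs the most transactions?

A1: 5 transactions
A2: 1 transaction

Answer: 5,1; total 6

Answer: A1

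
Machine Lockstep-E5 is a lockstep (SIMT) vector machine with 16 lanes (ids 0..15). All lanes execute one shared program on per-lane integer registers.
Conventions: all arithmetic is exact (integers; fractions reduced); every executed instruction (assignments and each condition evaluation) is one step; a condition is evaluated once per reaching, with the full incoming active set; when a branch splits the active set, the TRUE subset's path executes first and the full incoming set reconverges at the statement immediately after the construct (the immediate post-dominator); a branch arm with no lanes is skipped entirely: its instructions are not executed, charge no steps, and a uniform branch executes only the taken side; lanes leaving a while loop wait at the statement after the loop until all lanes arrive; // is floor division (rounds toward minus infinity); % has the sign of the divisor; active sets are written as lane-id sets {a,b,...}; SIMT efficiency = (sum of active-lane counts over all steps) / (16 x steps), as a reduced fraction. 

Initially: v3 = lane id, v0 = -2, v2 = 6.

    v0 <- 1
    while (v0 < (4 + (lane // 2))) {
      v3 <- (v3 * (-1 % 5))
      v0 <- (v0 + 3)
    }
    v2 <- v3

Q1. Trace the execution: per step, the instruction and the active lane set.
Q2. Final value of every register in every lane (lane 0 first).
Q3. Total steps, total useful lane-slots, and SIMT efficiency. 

step 0: v0 <- 1                      {0,1,2,3,4,5,6,7,8,9,10,11,12,13,14,15}
step 1: eval (v0 < (4 + (lane // 2))) {0,1,2,3,4,5,6,7,8,9,10,11,12,13,14,15}
step 2: v3 <- (v3 * (-1 % 5))        {0,1,2,3,4,5,6,7,8,9,10,11,12,13,14,15}
step 3: v0 <- (v0 + 3)               {0,1,2,3,4,5,6,7,8,9,10,11,12,13,14,15}
step 4: eval (v0 < (4 + (lane // 2))) {0,1,2,3,4,5,6,7,8,9,10,11,12,13,14,15}
step 5: v3 <- (v3 * (-1 % 5))        {2,3,4,5,6,7,8,9,10,11,12,13,14,15}
step 6: v0 <- (v0 + 3)               {2,3,4,5,6,7,8,9,10,11,12,13,14,15}
step 7: eval (v0 < (4 + (lane // 2))) {2,3,4,5,6,7,8,9,10,11,12,13,14,15}
step 8: v3 <- (v3 * (-1 % 5))        {8,9,10,11,12,13,14,15}
step 9: v0 <- (v0 + 3)               {8,9,10,11,12,13,14,15}
step 10: eval (v0 < (4 + (lane // 2))) {8,9,10,11,12,13,14,15}
step 11: v3 <- (v3 * (-1 % 5))        {14,15}
step 12: v0 <- (v0 + 3)               {14,15}
step 13: eval (v0 < (4 + (lane // 2))) {14,15}
step 14: v2 <- v3                     {0,1,2,3,4,5,6,7,8,9,10,11,12,13,14,15}

Answer: 15 steps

v3: 0,4,32,48,64,80,96,112,512,576,640,704,768,832,3584,3840
v0: 4,4,7,7,7,7,7,7,10,10,10,10,10,10,13,13
v2: 0,4,32,48,64,80,96,112,512,576,640,704,768,832,3584,3840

steps = 15; useful = 168; efficiency = 168/240 = 7/10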